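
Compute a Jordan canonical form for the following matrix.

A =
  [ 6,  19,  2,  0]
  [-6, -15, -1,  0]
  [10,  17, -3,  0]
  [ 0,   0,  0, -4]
J_3(-4) ⊕ J_1(-4)

The characteristic polynomial is
  det(x·I − A) = x^4 + 16*x^3 + 96*x^2 + 256*x + 256 = (x + 4)^4

Eigenvalues and multiplicities (the geometric multiplicity of λ is n − rank(A − λI), which equals the number of Jordan blocks for λ):
  λ = -4: algebraic multiplicity = 4, geometric multiplicity = 2

Determining the block sizes for each eigenvalue:
  λ = -4: with am = 4 and gm = 2, the partition is not yet determined (e.g. several partitions of 4 into 2 parts exist). Let N = A − (-4)·I. Computing rank(N^1) = 2, rank(N^2) = 1, rank(N^3) = 0; the number of blocks of size ≥ j is rank(N^{j−1}) − rank(N^j), giving [2, 1, 1]. So we have 1 block(s) of size 3, 1 block(s) of size 1 → block sizes [3, 1]

Assembling the blocks gives a Jordan form
J =
  [-4,  1,  0,  0]
  [ 0, -4,  1,  0]
  [ 0,  0, -4,  0]
  [ 0,  0,  0, -4]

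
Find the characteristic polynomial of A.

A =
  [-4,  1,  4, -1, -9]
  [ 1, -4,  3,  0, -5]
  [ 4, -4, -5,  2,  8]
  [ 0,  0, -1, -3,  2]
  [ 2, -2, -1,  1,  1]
x^5 + 15*x^4 + 90*x^3 + 270*x^2 + 405*x + 243

Expanding det(x·I − A) (e.g. by cofactor expansion or by noting that A is similar to its Jordan form J, which has the same characteristic polynomial as A) gives
  χ_A(x) = x^5 + 15*x^4 + 90*x^3 + 270*x^2 + 405*x + 243
which factors as (x + 3)^5. The eigenvalues (with algebraic multiplicities) are λ = -3 with multiplicity 5.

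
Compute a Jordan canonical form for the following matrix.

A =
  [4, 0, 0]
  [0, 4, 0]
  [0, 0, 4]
J_1(4) ⊕ J_1(4) ⊕ J_1(4)

The characteristic polynomial is
  det(x·I − A) = x^3 - 12*x^2 + 48*x - 64 = (x - 4)^3

Eigenvalues and multiplicities (the geometric multiplicity of λ is n − rank(A − λI), which equals the number of Jordan blocks for λ):
  λ = 4: algebraic multiplicity = 3, geometric multiplicity = 3

Determining the block sizes for each eigenvalue:
  λ = 4: gm = am = 3, so every block has size 1 → block sizes [1, 1, 1]

Assembling the blocks gives a Jordan form
J =
  [4, 0, 0]
  [0, 4, 0]
  [0, 0, 4]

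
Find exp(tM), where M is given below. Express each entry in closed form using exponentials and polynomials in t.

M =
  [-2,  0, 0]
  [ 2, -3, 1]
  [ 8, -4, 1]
e^{tM} =
  [exp(-2*t), 0, 0]
  [4*t*exp(-t) - 2*exp(-t) + 2*exp(-2*t), -2*t*exp(-t) + exp(-t), t*exp(-t)]
  [8*t*exp(-t), -4*t*exp(-t), 2*t*exp(-t) + exp(-t)]

Strategy: write M = P · J · P⁻¹ where J is a Jordan canonical form, so e^{tM} = P · e^{tJ} · P⁻¹, and e^{tJ} can be computed block-by-block.

M has Jordan form
J =
  [-2,  0,  0]
  [ 0, -1,  1]
  [ 0,  0, -1]
(up to reordering of blocks).

Per-block formulas:
  For a 2×2 Jordan block J_2(-1): exp(t · J_2(-1)) = e^(-1t)·(I + t·N), where N is the 2×2 nilpotent shift.
  For a 1×1 block at λ = -2: exp(t · [-2]) = [e^(-2t)].

After assembling e^{tJ} and conjugating by P, we get:

e^{tM} =
  [exp(-2*t), 0, 0]
  [4*t*exp(-t) - 2*exp(-t) + 2*exp(-2*t), -2*t*exp(-t) + exp(-t), t*exp(-t)]
  [8*t*exp(-t), -4*t*exp(-t), 2*t*exp(-t) + exp(-t)]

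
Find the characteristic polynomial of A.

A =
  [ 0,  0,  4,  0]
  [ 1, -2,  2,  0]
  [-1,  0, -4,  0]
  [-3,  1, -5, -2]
x^4 + 8*x^3 + 24*x^2 + 32*x + 16

Expanding det(x·I − A) (e.g. by cofactor expansion or by noting that A is similar to its Jordan form J, which has the same characteristic polynomial as A) gives
  χ_A(x) = x^4 + 8*x^3 + 24*x^2 + 32*x + 16
which factors as (x + 2)^4. The eigenvalues (with algebraic multiplicities) are λ = -2 with multiplicity 4.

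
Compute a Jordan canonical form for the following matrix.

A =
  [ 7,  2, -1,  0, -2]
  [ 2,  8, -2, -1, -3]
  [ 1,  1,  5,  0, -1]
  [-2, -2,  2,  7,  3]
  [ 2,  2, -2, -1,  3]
J_3(6) ⊕ J_2(6)

The characteristic polynomial is
  det(x·I − A) = x^5 - 30*x^4 + 360*x^3 - 2160*x^2 + 6480*x - 7776 = (x - 6)^5

Eigenvalues and multiplicities (the geometric multiplicity of λ is n − rank(A − λI), which equals the number of Jordan blocks for λ):
  λ = 6: algebraic multiplicity = 5, geometric multiplicity = 2

Determining the block sizes for each eigenvalue:
  λ = 6: with am = 5 and gm = 2, the partition is not yet determined (e.g. several partitions of 5 into 2 parts exist). Let N = A − (6)·I. Computing rank(N^1) = 3, rank(N^2) = 1, rank(N^3) = 0; the number of blocks of size ≥ j is rank(N^{j−1}) − rank(N^j), giving [2, 2, 1]. So we have 1 block(s) of size 3, 1 block(s) of size 2 → block sizes [3, 2]

Assembling the blocks gives a Jordan form
J =
  [6, 1, 0, 0, 0]
  [0, 6, 1, 0, 0]
  [0, 0, 6, 0, 0]
  [0, 0, 0, 6, 1]
  [0, 0, 0, 0, 6]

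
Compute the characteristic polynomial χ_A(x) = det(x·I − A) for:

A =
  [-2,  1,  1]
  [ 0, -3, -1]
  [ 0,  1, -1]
x^3 + 6*x^2 + 12*x + 8

Expanding det(x·I − A) (e.g. by cofactor expansion or by noting that A is similar to its Jordan form J, which has the same characteristic polynomial as A) gives
  χ_A(x) = x^3 + 6*x^2 + 12*x + 8
which factors as (x + 2)^3. The eigenvalues (with algebraic multiplicities) are λ = -2 with multiplicity 3.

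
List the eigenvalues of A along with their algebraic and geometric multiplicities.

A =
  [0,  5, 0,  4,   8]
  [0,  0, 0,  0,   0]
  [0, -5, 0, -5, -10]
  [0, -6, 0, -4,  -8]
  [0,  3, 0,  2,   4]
λ = 0: alg = 5, geom = 3

Step 1 — factor the characteristic polynomial to read off the algebraic multiplicities:
  χ_A(x) = x^5

Step 2 — compute geometric multiplicities via the rank-nullity identity g(λ) = n − rank(A − λI):
  rank(A − (0)·I) = 2, so dim ker(A − (0)·I) = n − 2 = 3

Summary:
  λ = 0: algebraic multiplicity = 5, geometric multiplicity = 3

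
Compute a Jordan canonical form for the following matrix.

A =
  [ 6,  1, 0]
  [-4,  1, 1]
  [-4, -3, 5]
J_3(4)

The characteristic polynomial is
  det(x·I − A) = x^3 - 12*x^2 + 48*x - 64 = (x - 4)^3

Eigenvalues and multiplicities (the geometric multiplicity of λ is n − rank(A − λI), which equals the number of Jordan blocks for λ):
  λ = 4: algebraic multiplicity = 3, geometric multiplicity = 1

Determining the block sizes for each eigenvalue:
  λ = 4: one block (gm = 1), so the single block has size am = 3 → block sizes [3]

Assembling the blocks gives a Jordan form
J =
  [4, 1, 0]
  [0, 4, 1]
  [0, 0, 4]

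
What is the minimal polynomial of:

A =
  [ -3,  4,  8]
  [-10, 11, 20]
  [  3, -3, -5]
x^2 - 2*x + 1

The characteristic polynomial is χ_A(x) = (x - 1)^3, so the eigenvalues are known. The minimal polynomial is
  m_A(x) = Π_λ (x − λ)^{k_λ}
where k_λ is the size of the *largest* Jordan block for λ (equivalently, the smallest k with (A − λI)^k v = 0 for every generalised eigenvector v of λ).

  λ = 1: largest Jordan block has size 2, contributing (x − 1)^2

So m_A(x) = (x - 1)^2 = x^2 - 2*x + 1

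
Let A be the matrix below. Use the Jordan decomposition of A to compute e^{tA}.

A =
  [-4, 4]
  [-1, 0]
e^{tA} =
  [-2*t*exp(-2*t) + exp(-2*t), 4*t*exp(-2*t)]
  [-t*exp(-2*t), 2*t*exp(-2*t) + exp(-2*t)]

Strategy: write A = P · J · P⁻¹ where J is a Jordan canonical form, so e^{tA} = P · e^{tJ} · P⁻¹, and e^{tJ} can be computed block-by-block.

A has Jordan form
J =
  [-2,  1]
  [ 0, -2]
(up to reordering of blocks).

Per-block formulas:
  For a 2×2 Jordan block J_2(-2): exp(t · J_2(-2)) = e^(-2t)·(I + t·N), where N is the 2×2 nilpotent shift.

After assembling e^{tJ} and conjugating by P, we get:

e^{tA} =
  [-2*t*exp(-2*t) + exp(-2*t), 4*t*exp(-2*t)]
  [-t*exp(-2*t), 2*t*exp(-2*t) + exp(-2*t)]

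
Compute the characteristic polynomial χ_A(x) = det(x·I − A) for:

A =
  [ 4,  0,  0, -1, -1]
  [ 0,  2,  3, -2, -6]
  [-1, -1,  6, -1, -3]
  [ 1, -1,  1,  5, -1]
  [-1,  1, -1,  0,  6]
x^5 - 23*x^4 + 211*x^3 - 965*x^2 + 2200*x - 2000

Expanding det(x·I − A) (e.g. by cofactor expansion or by noting that A is similar to its Jordan form J, which has the same characteristic polynomial as A) gives
  χ_A(x) = x^5 - 23*x^4 + 211*x^3 - 965*x^2 + 2200*x - 2000
which factors as (x - 5)^3*(x - 4)^2. The eigenvalues (with algebraic multiplicities) are λ = 4 with multiplicity 2, λ = 5 with multiplicity 3.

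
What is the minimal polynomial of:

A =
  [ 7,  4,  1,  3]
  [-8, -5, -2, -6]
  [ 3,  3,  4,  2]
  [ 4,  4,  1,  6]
x^3 - 9*x^2 + 27*x - 27

The characteristic polynomial is χ_A(x) = (x - 3)^4, so the eigenvalues are known. The minimal polynomial is
  m_A(x) = Π_λ (x − λ)^{k_λ}
where k_λ is the size of the *largest* Jordan block for λ (equivalently, the smallest k with (A − λI)^k v = 0 for every generalised eigenvector v of λ).

  λ = 3: largest Jordan block has size 3, contributing (x − 3)^3

So m_A(x) = (x - 3)^3 = x^3 - 9*x^2 + 27*x - 27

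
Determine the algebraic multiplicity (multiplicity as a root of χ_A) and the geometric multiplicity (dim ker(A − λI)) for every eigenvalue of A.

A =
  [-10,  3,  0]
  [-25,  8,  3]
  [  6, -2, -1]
λ = -1: alg = 3, geom = 1

Step 1 — factor the characteristic polynomial to read off the algebraic multiplicities:
  χ_A(x) = (x + 1)^3

Step 2 — compute geometric multiplicities via the rank-nullity identity g(λ) = n − rank(A − λI):
  rank(A − (-1)·I) = 2, so dim ker(A − (-1)·I) = n − 2 = 1

Summary:
  λ = -1: algebraic multiplicity = 3, geometric multiplicity = 1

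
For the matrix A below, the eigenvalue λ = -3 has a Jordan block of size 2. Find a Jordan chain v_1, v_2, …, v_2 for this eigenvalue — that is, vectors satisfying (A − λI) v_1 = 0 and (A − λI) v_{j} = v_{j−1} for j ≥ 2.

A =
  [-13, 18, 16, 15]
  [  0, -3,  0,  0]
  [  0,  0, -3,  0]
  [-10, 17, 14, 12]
A Jordan chain for λ = -3 of length 2:
v_1 = (6, 0, 0, 4)ᵀ
v_2 = (3, 2, 0, 0)ᵀ

Let N = A − (-3)·I. We want v_2 with N^2 v_2 = 0 but N^1 v_2 ≠ 0; then v_{j-1} := N · v_j for j = 2, …, 2.

Pick v_2 = (3, 2, 0, 0)ᵀ.
Then v_1 = N · v_2 = (6, 0, 0, 4)ᵀ.

Sanity check: (A − (-3)·I) v_1 = (0, 0, 0, 0)ᵀ = 0. ✓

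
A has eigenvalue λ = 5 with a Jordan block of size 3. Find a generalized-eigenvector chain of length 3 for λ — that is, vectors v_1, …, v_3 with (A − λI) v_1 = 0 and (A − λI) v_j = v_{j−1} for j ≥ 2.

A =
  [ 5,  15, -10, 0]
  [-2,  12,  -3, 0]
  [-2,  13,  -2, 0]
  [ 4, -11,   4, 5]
A Jordan chain for λ = 5 of length 3:
v_1 = (-10, -8, -12, 14)ᵀ
v_2 = (0, -2, -2, 4)ᵀ
v_3 = (1, 0, 0, 0)ᵀ

Let N = A − (5)·I. We want v_3 with N^3 v_3 = 0 but N^2 v_3 ≠ 0; then v_{j-1} := N · v_j for j = 3, …, 2.

Pick v_3 = (1, 0, 0, 0)ᵀ.
Then v_2 = N · v_3 = (0, -2, -2, 4)ᵀ.
Then v_1 = N · v_2 = (-10, -8, -12, 14)ᵀ.

Sanity check: (A − (5)·I) v_1 = (0, 0, 0, 0)ᵀ = 0. ✓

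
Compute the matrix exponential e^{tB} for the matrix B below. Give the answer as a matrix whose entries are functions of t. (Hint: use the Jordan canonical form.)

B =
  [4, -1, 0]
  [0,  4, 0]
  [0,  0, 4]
e^{tB} =
  [exp(4*t), -t*exp(4*t), 0]
  [0, exp(4*t), 0]
  [0, 0, exp(4*t)]

Strategy: write B = P · J · P⁻¹ where J is a Jordan canonical form, so e^{tB} = P · e^{tJ} · P⁻¹, and e^{tJ} can be computed block-by-block.

B has Jordan form
J =
  [4, 1, 0]
  [0, 4, 0]
  [0, 0, 4]
(up to reordering of blocks).

Per-block formulas:
  For a 1×1 block at λ = 4: exp(t · [4]) = [e^(4t)].
  For a 2×2 Jordan block J_2(4): exp(t · J_2(4)) = e^(4t)·(I + t·N), where N is the 2×2 nilpotent shift.

After assembling e^{tJ} and conjugating by P, we get:

e^{tB} =
  [exp(4*t), -t*exp(4*t), 0]
  [0, exp(4*t), 0]
  [0, 0, exp(4*t)]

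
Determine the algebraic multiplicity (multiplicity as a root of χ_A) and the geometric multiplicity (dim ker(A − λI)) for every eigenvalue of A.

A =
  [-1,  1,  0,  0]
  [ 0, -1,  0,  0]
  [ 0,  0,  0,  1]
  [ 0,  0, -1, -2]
λ = -1: alg = 4, geom = 2

Step 1 — factor the characteristic polynomial to read off the algebraic multiplicities:
  χ_A(x) = (x + 1)^4

Step 2 — compute geometric multiplicities via the rank-nullity identity g(λ) = n − rank(A − λI):
  rank(A − (-1)·I) = 2, so dim ker(A − (-1)·I) = n − 2 = 2

Summary:
  λ = -1: algebraic multiplicity = 4, geometric multiplicity = 2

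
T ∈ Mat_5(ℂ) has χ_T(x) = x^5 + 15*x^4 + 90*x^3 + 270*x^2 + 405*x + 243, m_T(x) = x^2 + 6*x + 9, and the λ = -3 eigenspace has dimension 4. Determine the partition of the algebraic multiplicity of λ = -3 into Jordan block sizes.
Block sizes for λ = -3: [2, 1, 1, 1]

Step 1 — from the characteristic polynomial, algebraic multiplicity of λ = -3 is 5. From dim ker(T − (-3)·I) = 4, there are exactly 4 Jordan blocks for λ = -3.
Step 2 — from the minimal polynomial, the factor (x + 3)^2 tells us the largest block for λ = -3 has size 2.
Step 3 — with total size 5, 4 blocks, and largest block 2, the block sizes (in nonincreasing order) are [2, 1, 1, 1].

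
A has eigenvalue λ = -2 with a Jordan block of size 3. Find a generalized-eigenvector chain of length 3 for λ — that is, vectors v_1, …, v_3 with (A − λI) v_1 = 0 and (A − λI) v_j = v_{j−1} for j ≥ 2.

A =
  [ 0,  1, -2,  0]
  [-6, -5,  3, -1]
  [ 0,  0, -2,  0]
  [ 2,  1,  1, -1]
A Jordan chain for λ = -2 of length 3:
v_1 = (-2, 4, 0, 0)ᵀ
v_2 = (2, -6, 0, 2)ᵀ
v_3 = (1, 0, 0, 0)ᵀ

Let N = A − (-2)·I. We want v_3 with N^3 v_3 = 0 but N^2 v_3 ≠ 0; then v_{j-1} := N · v_j for j = 3, …, 2.

Pick v_3 = (1, 0, 0, 0)ᵀ.
Then v_2 = N · v_3 = (2, -6, 0, 2)ᵀ.
Then v_1 = N · v_2 = (-2, 4, 0, 0)ᵀ.

Sanity check: (A − (-2)·I) v_1 = (0, 0, 0, 0)ᵀ = 0. ✓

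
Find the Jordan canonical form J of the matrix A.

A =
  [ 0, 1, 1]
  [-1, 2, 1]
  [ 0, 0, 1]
J_2(1) ⊕ J_1(1)

The characteristic polynomial is
  det(x·I − A) = x^3 - 3*x^2 + 3*x - 1 = (x - 1)^3

Eigenvalues and multiplicities (the geometric multiplicity of λ is n − rank(A − λI), which equals the number of Jordan blocks for λ):
  λ = 1: algebraic multiplicity = 3, geometric multiplicity = 2

Determining the block sizes for each eigenvalue:
  λ = 1: 2 blocks summing to 3 forces exactly one block of size 2 and the rest size 1 → block sizes [2, 1]

Assembling the blocks gives a Jordan form
J =
  [1, 1, 0]
  [0, 1, 0]
  [0, 0, 1]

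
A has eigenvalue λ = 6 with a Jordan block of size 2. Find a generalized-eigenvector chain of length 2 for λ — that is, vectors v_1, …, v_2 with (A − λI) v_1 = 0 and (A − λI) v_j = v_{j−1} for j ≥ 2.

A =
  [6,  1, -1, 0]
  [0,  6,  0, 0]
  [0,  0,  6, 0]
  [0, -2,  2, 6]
A Jordan chain for λ = 6 of length 2:
v_1 = (1, 0, 0, -2)ᵀ
v_2 = (0, 1, 0, 0)ᵀ

Let N = A − (6)·I. We want v_2 with N^2 v_2 = 0 but N^1 v_2 ≠ 0; then v_{j-1} := N · v_j for j = 2, …, 2.

Pick v_2 = (0, 1, 0, 0)ᵀ.
Then v_1 = N · v_2 = (1, 0, 0, -2)ᵀ.

Sanity check: (A − (6)·I) v_1 = (0, 0, 0, 0)ᵀ = 0. ✓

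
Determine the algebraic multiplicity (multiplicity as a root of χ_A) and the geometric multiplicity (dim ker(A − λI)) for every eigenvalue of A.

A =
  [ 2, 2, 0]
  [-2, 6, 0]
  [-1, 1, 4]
λ = 4: alg = 3, geom = 2

Step 1 — factor the characteristic polynomial to read off the algebraic multiplicities:
  χ_A(x) = (x - 4)^3

Step 2 — compute geometric multiplicities via the rank-nullity identity g(λ) = n − rank(A − λI):
  rank(A − (4)·I) = 1, so dim ker(A − (4)·I) = n − 1 = 2

Summary:
  λ = 4: algebraic multiplicity = 3, geometric multiplicity = 2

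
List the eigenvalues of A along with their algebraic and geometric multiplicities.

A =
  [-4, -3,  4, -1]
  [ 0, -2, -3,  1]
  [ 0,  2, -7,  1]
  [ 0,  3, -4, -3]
λ = -4: alg = 4, geom = 2

Step 1 — factor the characteristic polynomial to read off the algebraic multiplicities:
  χ_A(x) = (x + 4)^4

Step 2 — compute geometric multiplicities via the rank-nullity identity g(λ) = n − rank(A − λI):
  rank(A − (-4)·I) = 2, so dim ker(A − (-4)·I) = n − 2 = 2

Summary:
  λ = -4: algebraic multiplicity = 4, geometric multiplicity = 2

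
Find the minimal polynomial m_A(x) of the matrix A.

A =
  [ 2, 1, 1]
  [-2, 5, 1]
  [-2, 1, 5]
x^2 - 8*x + 16

The characteristic polynomial is χ_A(x) = (x - 4)^3, so the eigenvalues are known. The minimal polynomial is
  m_A(x) = Π_λ (x − λ)^{k_λ}
where k_λ is the size of the *largest* Jordan block for λ (equivalently, the smallest k with (A − λI)^k v = 0 for every generalised eigenvector v of λ).

  λ = 4: largest Jordan block has size 2, contributing (x − 4)^2

So m_A(x) = (x - 4)^2 = x^2 - 8*x + 16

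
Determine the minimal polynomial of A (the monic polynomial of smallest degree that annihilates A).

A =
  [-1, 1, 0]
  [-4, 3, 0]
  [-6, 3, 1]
x^2 - 2*x + 1

The characteristic polynomial is χ_A(x) = (x - 1)^3, so the eigenvalues are known. The minimal polynomial is
  m_A(x) = Π_λ (x − λ)^{k_λ}
where k_λ is the size of the *largest* Jordan block for λ (equivalently, the smallest k with (A − λI)^k v = 0 for every generalised eigenvector v of λ).

  λ = 1: largest Jordan block has size 2, contributing (x − 1)^2

So m_A(x) = (x - 1)^2 = x^2 - 2*x + 1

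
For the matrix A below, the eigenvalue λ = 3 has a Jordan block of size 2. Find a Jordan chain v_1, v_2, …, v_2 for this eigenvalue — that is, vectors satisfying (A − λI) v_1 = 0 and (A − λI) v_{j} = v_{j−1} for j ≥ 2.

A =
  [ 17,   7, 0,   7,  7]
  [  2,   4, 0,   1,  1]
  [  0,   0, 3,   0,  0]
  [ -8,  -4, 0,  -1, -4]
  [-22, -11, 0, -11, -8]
A Jordan chain for λ = 3 of length 2:
v_1 = (14, 2, 0, -8, -22)ᵀ
v_2 = (1, 0, 0, 0, 0)ᵀ

Let N = A − (3)·I. We want v_2 with N^2 v_2 = 0 but N^1 v_2 ≠ 0; then v_{j-1} := N · v_j for j = 2, …, 2.

Pick v_2 = (1, 0, 0, 0, 0)ᵀ.
Then v_1 = N · v_2 = (14, 2, 0, -8, -22)ᵀ.

Sanity check: (A − (3)·I) v_1 = (0, 0, 0, 0, 0)ᵀ = 0. ✓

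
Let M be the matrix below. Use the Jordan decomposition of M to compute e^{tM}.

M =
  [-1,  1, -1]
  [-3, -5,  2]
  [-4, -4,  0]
e^{tM} =
  [t^2*exp(-2*t) + t*exp(-2*t) + exp(-2*t), t^2*exp(-2*t) + t*exp(-2*t), -t^2*exp(-2*t)/2 - t*exp(-2*t)]
  [-t^2*exp(-2*t) - 3*t*exp(-2*t), -t^2*exp(-2*t) - 3*t*exp(-2*t) + exp(-2*t), t^2*exp(-2*t)/2 + 2*t*exp(-2*t)]
  [-4*t*exp(-2*t), -4*t*exp(-2*t), 2*t*exp(-2*t) + exp(-2*t)]

Strategy: write M = P · J · P⁻¹ where J is a Jordan canonical form, so e^{tM} = P · e^{tJ} · P⁻¹, and e^{tJ} can be computed block-by-block.

M has Jordan form
J =
  [-2,  1,  0]
  [ 0, -2,  1]
  [ 0,  0, -2]
(up to reordering of blocks).

Per-block formulas:
  For a 3×3 Jordan block J_3(-2): exp(t · J_3(-2)) = e^(-2t)·(I + t·N + (t^2/2)·N^2), where N is the 3×3 nilpotent shift.

After assembling e^{tJ} and conjugating by P, we get:

e^{tM} =
  [t^2*exp(-2*t) + t*exp(-2*t) + exp(-2*t), t^2*exp(-2*t) + t*exp(-2*t), -t^2*exp(-2*t)/2 - t*exp(-2*t)]
  [-t^2*exp(-2*t) - 3*t*exp(-2*t), -t^2*exp(-2*t) - 3*t*exp(-2*t) + exp(-2*t), t^2*exp(-2*t)/2 + 2*t*exp(-2*t)]
  [-4*t*exp(-2*t), -4*t*exp(-2*t), 2*t*exp(-2*t) + exp(-2*t)]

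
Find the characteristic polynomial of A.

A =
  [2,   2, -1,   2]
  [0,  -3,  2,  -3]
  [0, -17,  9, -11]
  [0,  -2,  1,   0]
x^4 - 8*x^3 + 24*x^2 - 32*x + 16

Expanding det(x·I − A) (e.g. by cofactor expansion or by noting that A is similar to its Jordan form J, which has the same characteristic polynomial as A) gives
  χ_A(x) = x^4 - 8*x^3 + 24*x^2 - 32*x + 16
which factors as (x - 2)^4. The eigenvalues (with algebraic multiplicities) are λ = 2 with multiplicity 4.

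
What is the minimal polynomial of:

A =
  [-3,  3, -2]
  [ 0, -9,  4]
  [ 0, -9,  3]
x^2 + 6*x + 9

The characteristic polynomial is χ_A(x) = (x + 3)^3, so the eigenvalues are known. The minimal polynomial is
  m_A(x) = Π_λ (x − λ)^{k_λ}
where k_λ is the size of the *largest* Jordan block for λ (equivalently, the smallest k with (A − λI)^k v = 0 for every generalised eigenvector v of λ).

  λ = -3: largest Jordan block has size 2, contributing (x + 3)^2

So m_A(x) = (x + 3)^2 = x^2 + 6*x + 9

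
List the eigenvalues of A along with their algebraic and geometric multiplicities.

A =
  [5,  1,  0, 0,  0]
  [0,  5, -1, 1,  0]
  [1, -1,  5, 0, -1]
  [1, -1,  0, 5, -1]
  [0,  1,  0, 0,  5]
λ = 5: alg = 5, geom = 2

Step 1 — factor the characteristic polynomial to read off the algebraic multiplicities:
  χ_A(x) = (x - 5)^5

Step 2 — compute geometric multiplicities via the rank-nullity identity g(λ) = n − rank(A − λI):
  rank(A − (5)·I) = 3, so dim ker(A − (5)·I) = n − 3 = 2

Summary:
  λ = 5: algebraic multiplicity = 5, geometric multiplicity = 2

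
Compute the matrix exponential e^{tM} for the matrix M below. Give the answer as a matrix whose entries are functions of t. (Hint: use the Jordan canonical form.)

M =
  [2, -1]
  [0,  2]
e^{tM} =
  [exp(2*t), -t*exp(2*t)]
  [0, exp(2*t)]

Strategy: write M = P · J · P⁻¹ where J is a Jordan canonical form, so e^{tM} = P · e^{tJ} · P⁻¹, and e^{tJ} can be computed block-by-block.

M has Jordan form
J =
  [2, 1]
  [0, 2]
(up to reordering of blocks).

Per-block formulas:
  For a 2×2 Jordan block J_2(2): exp(t · J_2(2)) = e^(2t)·(I + t·N), where N is the 2×2 nilpotent shift.

After assembling e^{tJ} and conjugating by P, we get:

e^{tM} =
  [exp(2*t), -t*exp(2*t)]
  [0, exp(2*t)]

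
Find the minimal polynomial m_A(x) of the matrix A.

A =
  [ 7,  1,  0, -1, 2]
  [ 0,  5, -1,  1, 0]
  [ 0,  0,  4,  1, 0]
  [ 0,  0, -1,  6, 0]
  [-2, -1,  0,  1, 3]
x^2 - 10*x + 25

The characteristic polynomial is χ_A(x) = (x - 5)^5, so the eigenvalues are known. The minimal polynomial is
  m_A(x) = Π_λ (x − λ)^{k_λ}
where k_λ is the size of the *largest* Jordan block for λ (equivalently, the smallest k with (A − λI)^k v = 0 for every generalised eigenvector v of λ).

  λ = 5: largest Jordan block has size 2, contributing (x − 5)^2

So m_A(x) = (x - 5)^2 = x^2 - 10*x + 25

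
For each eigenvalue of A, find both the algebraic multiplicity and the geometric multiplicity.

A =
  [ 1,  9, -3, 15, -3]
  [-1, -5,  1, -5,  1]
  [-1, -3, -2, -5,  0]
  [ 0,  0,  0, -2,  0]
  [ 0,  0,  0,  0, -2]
λ = -2: alg = 5, geom = 3

Step 1 — factor the characteristic polynomial to read off the algebraic multiplicities:
  χ_A(x) = (x + 2)^5

Step 2 — compute geometric multiplicities via the rank-nullity identity g(λ) = n − rank(A − λI):
  rank(A − (-2)·I) = 2, so dim ker(A − (-2)·I) = n − 2 = 3

Summary:
  λ = -2: algebraic multiplicity = 5, geometric multiplicity = 3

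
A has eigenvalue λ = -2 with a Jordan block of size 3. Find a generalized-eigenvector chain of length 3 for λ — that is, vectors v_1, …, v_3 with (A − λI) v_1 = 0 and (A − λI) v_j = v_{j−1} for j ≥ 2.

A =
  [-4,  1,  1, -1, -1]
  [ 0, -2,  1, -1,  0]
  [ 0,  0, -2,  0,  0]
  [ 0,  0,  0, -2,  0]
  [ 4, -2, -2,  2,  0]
A Jordan chain for λ = -2 of length 3:
v_1 = (1, 0, 0, 0, -2)ᵀ
v_2 = (1, 1, 0, 0, -2)ᵀ
v_3 = (0, 0, 1, 0, 0)ᵀ

Let N = A − (-2)·I. We want v_3 with N^3 v_3 = 0 but N^2 v_3 ≠ 0; then v_{j-1} := N · v_j for j = 3, …, 2.

Pick v_3 = (0, 0, 1, 0, 0)ᵀ.
Then v_2 = N · v_3 = (1, 1, 0, 0, -2)ᵀ.
Then v_1 = N · v_2 = (1, 0, 0, 0, -2)ᵀ.

Sanity check: (A − (-2)·I) v_1 = (0, 0, 0, 0, 0)ᵀ = 0. ✓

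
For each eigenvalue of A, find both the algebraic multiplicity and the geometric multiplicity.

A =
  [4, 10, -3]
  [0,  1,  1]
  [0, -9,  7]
λ = 4: alg = 3, geom = 1

Step 1 — factor the characteristic polynomial to read off the algebraic multiplicities:
  χ_A(x) = (x - 4)^3

Step 2 — compute geometric multiplicities via the rank-nullity identity g(λ) = n − rank(A − λI):
  rank(A − (4)·I) = 2, so dim ker(A − (4)·I) = n − 2 = 1

Summary:
  λ = 4: algebraic multiplicity = 3, geometric multiplicity = 1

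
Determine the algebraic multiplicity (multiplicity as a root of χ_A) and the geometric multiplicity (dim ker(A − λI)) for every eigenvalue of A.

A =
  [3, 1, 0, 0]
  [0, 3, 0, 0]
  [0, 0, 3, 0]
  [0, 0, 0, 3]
λ = 3: alg = 4, geom = 3

Step 1 — factor the characteristic polynomial to read off the algebraic multiplicities:
  χ_A(x) = (x - 3)^4

Step 2 — compute geometric multiplicities via the rank-nullity identity g(λ) = n − rank(A − λI):
  rank(A − (3)·I) = 1, so dim ker(A − (3)·I) = n − 1 = 3

Summary:
  λ = 3: algebraic multiplicity = 4, geometric multiplicity = 3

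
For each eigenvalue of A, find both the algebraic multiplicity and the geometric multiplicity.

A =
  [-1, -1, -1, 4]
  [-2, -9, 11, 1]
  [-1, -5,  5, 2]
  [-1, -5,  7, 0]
λ = -2: alg = 3, geom = 2; λ = 1: alg = 1, geom = 1

Step 1 — factor the characteristic polynomial to read off the algebraic multiplicities:
  χ_A(x) = (x - 1)*(x + 2)^3

Step 2 — compute geometric multiplicities via the rank-nullity identity g(λ) = n − rank(A − λI):
  rank(A − (-2)·I) = 2, so dim ker(A − (-2)·I) = n − 2 = 2
  rank(A − (1)·I) = 3, so dim ker(A − (1)·I) = n − 3 = 1

Summary:
  λ = -2: algebraic multiplicity = 3, geometric multiplicity = 2
  λ = 1: algebraic multiplicity = 1, geometric multiplicity = 1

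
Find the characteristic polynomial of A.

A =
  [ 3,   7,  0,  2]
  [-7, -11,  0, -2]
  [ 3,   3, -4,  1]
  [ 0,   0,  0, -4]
x^4 + 16*x^3 + 96*x^2 + 256*x + 256

Expanding det(x·I − A) (e.g. by cofactor expansion or by noting that A is similar to its Jordan form J, which has the same characteristic polynomial as A) gives
  χ_A(x) = x^4 + 16*x^3 + 96*x^2 + 256*x + 256
which factors as (x + 4)^4. The eigenvalues (with algebraic multiplicities) are λ = -4 with multiplicity 4.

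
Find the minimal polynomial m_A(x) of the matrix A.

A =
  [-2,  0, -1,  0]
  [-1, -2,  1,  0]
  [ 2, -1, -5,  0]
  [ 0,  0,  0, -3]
x^3 + 9*x^2 + 27*x + 27

The characteristic polynomial is χ_A(x) = (x + 3)^4, so the eigenvalues are known. The minimal polynomial is
  m_A(x) = Π_λ (x − λ)^{k_λ}
where k_λ is the size of the *largest* Jordan block for λ (equivalently, the smallest k with (A − λI)^k v = 0 for every generalised eigenvector v of λ).

  λ = -3: largest Jordan block has size 3, contributing (x + 3)^3

So m_A(x) = (x + 3)^3 = x^3 + 9*x^2 + 27*x + 27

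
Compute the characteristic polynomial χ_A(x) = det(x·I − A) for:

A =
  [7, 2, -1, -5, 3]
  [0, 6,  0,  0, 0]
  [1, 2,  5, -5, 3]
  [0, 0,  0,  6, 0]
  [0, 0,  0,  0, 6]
x^5 - 30*x^4 + 360*x^3 - 2160*x^2 + 6480*x - 7776

Expanding det(x·I − A) (e.g. by cofactor expansion or by noting that A is similar to its Jordan form J, which has the same characteristic polynomial as A) gives
  χ_A(x) = x^5 - 30*x^4 + 360*x^3 - 2160*x^2 + 6480*x - 7776
which factors as (x - 6)^5. The eigenvalues (with algebraic multiplicities) are λ = 6 with multiplicity 5.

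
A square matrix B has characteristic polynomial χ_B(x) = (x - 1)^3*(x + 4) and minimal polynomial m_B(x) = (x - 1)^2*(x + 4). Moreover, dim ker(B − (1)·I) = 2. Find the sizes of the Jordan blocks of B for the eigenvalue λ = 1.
Block sizes for λ = 1: [2, 1]

Step 1 — from the characteristic polynomial, algebraic multiplicity of λ = 1 is 3. From dim ker(B − (1)·I) = 2, there are exactly 2 Jordan blocks for λ = 1.
Step 2 — from the minimal polynomial, the factor (x − 1)^2 tells us the largest block for λ = 1 has size 2.
Step 3 — with total size 3, 2 blocks, and largest block 2, the block sizes (in nonincreasing order) are [2, 1].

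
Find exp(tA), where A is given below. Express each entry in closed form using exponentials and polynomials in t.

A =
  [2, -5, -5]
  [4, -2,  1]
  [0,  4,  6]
e^{tA} =
  [-10*t^2*exp(2*t) + exp(2*t), -5*t*exp(2*t), -25*t^2*exp(2*t)/2 - 5*t*exp(2*t)]
  [-8*t^2*exp(2*t) + 4*t*exp(2*t), -4*t*exp(2*t) + exp(2*t), -10*t^2*exp(2*t) + t*exp(2*t)]
  [8*t^2*exp(2*t), 4*t*exp(2*t), 10*t^2*exp(2*t) + 4*t*exp(2*t) + exp(2*t)]

Strategy: write A = P · J · P⁻¹ where J is a Jordan canonical form, so e^{tA} = P · e^{tJ} · P⁻¹, and e^{tJ} can be computed block-by-block.

A has Jordan form
J =
  [2, 1, 0]
  [0, 2, 1]
  [0, 0, 2]
(up to reordering of blocks).

Per-block formulas:
  For a 3×3 Jordan block J_3(2): exp(t · J_3(2)) = e^(2t)·(I + t·N + (t^2/2)·N^2), where N is the 3×3 nilpotent shift.

After assembling e^{tJ} and conjugating by P, we get:

e^{tA} =
  [-10*t^2*exp(2*t) + exp(2*t), -5*t*exp(2*t), -25*t^2*exp(2*t)/2 - 5*t*exp(2*t)]
  [-8*t^2*exp(2*t) + 4*t*exp(2*t), -4*t*exp(2*t) + exp(2*t), -10*t^2*exp(2*t) + t*exp(2*t)]
  [8*t^2*exp(2*t), 4*t*exp(2*t), 10*t^2*exp(2*t) + 4*t*exp(2*t) + exp(2*t)]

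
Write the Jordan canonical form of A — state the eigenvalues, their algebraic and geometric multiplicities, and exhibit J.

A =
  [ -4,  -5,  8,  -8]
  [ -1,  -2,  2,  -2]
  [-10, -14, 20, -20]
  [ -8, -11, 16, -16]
J_2(-1) ⊕ J_1(0) ⊕ J_1(0)

The characteristic polynomial is
  det(x·I − A) = x^4 + 2*x^3 + x^2 = x^2*(x + 1)^2

Eigenvalues and multiplicities (the geometric multiplicity of λ is n − rank(A − λI), which equals the number of Jordan blocks for λ):
  λ = -1: algebraic multiplicity = 2, geometric multiplicity = 1
  λ = 0: algebraic multiplicity = 2, geometric multiplicity = 2

Determining the block sizes for each eigenvalue:
  λ = -1: one block (gm = 1), so the single block has size am = 2 → block sizes [2]
  λ = 0: gm = am = 2, so every block has size 1 → block sizes [1, 1]

Assembling the blocks gives a Jordan form
J =
  [-1,  1, 0, 0]
  [ 0, -1, 0, 0]
  [ 0,  0, 0, 0]
  [ 0,  0, 0, 0]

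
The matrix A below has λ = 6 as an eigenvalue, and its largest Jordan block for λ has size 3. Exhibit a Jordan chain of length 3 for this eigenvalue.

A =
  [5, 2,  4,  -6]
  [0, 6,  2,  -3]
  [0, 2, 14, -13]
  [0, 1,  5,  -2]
A Jordan chain for λ = 6 of length 3:
v_1 = (2, 1, 3, 2)ᵀ
v_2 = (0, 0, 2, 1)ᵀ
v_3 = (2, 1, 0, 0)ᵀ

Let N = A − (6)·I. We want v_3 with N^3 v_3 = 0 but N^2 v_3 ≠ 0; then v_{j-1} := N · v_j for j = 3, …, 2.

Pick v_3 = (2, 1, 0, 0)ᵀ.
Then v_2 = N · v_3 = (0, 0, 2, 1)ᵀ.
Then v_1 = N · v_2 = (2, 1, 3, 2)ᵀ.

Sanity check: (A − (6)·I) v_1 = (0, 0, 0, 0)ᵀ = 0. ✓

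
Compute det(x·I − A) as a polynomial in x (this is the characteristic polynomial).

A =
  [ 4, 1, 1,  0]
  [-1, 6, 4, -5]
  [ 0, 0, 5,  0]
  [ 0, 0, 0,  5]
x^4 - 20*x^3 + 150*x^2 - 500*x + 625

Expanding det(x·I − A) (e.g. by cofactor expansion or by noting that A is similar to its Jordan form J, which has the same characteristic polynomial as A) gives
  χ_A(x) = x^4 - 20*x^3 + 150*x^2 - 500*x + 625
which factors as (x - 5)^4. The eigenvalues (with algebraic multiplicities) are λ = 5 with multiplicity 4.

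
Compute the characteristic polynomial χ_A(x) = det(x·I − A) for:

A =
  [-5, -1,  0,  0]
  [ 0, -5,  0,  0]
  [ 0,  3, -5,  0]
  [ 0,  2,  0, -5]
x^4 + 20*x^3 + 150*x^2 + 500*x + 625

Expanding det(x·I − A) (e.g. by cofactor expansion or by noting that A is similar to its Jordan form J, which has the same characteristic polynomial as A) gives
  χ_A(x) = x^4 + 20*x^3 + 150*x^2 + 500*x + 625
which factors as (x + 5)^4. The eigenvalues (with algebraic multiplicities) are λ = -5 with multiplicity 4.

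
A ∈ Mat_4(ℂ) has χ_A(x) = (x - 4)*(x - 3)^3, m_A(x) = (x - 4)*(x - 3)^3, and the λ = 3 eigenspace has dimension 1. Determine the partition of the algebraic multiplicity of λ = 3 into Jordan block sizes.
Block sizes for λ = 3: [3]

Step 1 — from the characteristic polynomial, algebraic multiplicity of λ = 3 is 3. From dim ker(A − (3)·I) = 1, there are exactly 1 Jordan blocks for λ = 3.
Step 2 — from the minimal polynomial, the factor (x − 3)^3 tells us the largest block for λ = 3 has size 3.
Step 3 — with total size 3, 1 blocks, and largest block 3, the block sizes (in nonincreasing order) are [3].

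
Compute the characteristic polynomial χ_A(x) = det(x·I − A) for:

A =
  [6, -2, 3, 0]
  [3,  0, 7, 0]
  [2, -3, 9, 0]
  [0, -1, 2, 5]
x^4 - 20*x^3 + 150*x^2 - 500*x + 625

Expanding det(x·I − A) (e.g. by cofactor expansion or by noting that A is similar to its Jordan form J, which has the same characteristic polynomial as A) gives
  χ_A(x) = x^4 - 20*x^3 + 150*x^2 - 500*x + 625
which factors as (x - 5)^4. The eigenvalues (with algebraic multiplicities) are λ = 5 with multiplicity 4.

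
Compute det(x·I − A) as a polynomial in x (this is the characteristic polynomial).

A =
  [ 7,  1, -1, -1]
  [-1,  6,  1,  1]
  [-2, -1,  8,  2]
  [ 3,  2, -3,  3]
x^4 - 24*x^3 + 216*x^2 - 864*x + 1296

Expanding det(x·I − A) (e.g. by cofactor expansion or by noting that A is similar to its Jordan form J, which has the same characteristic polynomial as A) gives
  χ_A(x) = x^4 - 24*x^3 + 216*x^2 - 864*x + 1296
which factors as (x - 6)^4. The eigenvalues (with algebraic multiplicities) are λ = 6 with multiplicity 4.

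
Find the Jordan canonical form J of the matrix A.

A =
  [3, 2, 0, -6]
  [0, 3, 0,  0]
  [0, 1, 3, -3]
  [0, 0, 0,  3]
J_2(3) ⊕ J_1(3) ⊕ J_1(3)

The characteristic polynomial is
  det(x·I − A) = x^4 - 12*x^3 + 54*x^2 - 108*x + 81 = (x - 3)^4

Eigenvalues and multiplicities (the geometric multiplicity of λ is n − rank(A − λI), which equals the number of Jordan blocks for λ):
  λ = 3: algebraic multiplicity = 4, geometric multiplicity = 3

Determining the block sizes for each eigenvalue:
  λ = 3: 3 blocks summing to 4 forces exactly one block of size 2 and the rest size 1 → block sizes [2, 1, 1]

Assembling the blocks gives a Jordan form
J =
  [3, 1, 0, 0]
  [0, 3, 0, 0]
  [0, 0, 3, 0]
  [0, 0, 0, 3]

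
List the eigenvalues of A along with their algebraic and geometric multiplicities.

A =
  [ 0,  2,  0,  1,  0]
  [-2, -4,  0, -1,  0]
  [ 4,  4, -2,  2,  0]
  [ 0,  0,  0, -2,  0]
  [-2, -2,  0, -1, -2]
λ = -2: alg = 5, geom = 4

Step 1 — factor the characteristic polynomial to read off the algebraic multiplicities:
  χ_A(x) = (x + 2)^5

Step 2 — compute geometric multiplicities via the rank-nullity identity g(λ) = n − rank(A − λI):
  rank(A − (-2)·I) = 1, so dim ker(A − (-2)·I) = n − 1 = 4

Summary:
  λ = -2: algebraic multiplicity = 5, geometric multiplicity = 4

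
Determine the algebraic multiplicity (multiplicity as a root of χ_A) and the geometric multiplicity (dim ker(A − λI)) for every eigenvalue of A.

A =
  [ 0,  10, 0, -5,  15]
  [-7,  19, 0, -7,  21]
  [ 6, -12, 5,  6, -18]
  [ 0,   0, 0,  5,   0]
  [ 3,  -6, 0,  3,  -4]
λ = 5: alg = 5, geom = 4

Step 1 — factor the characteristic polynomial to read off the algebraic multiplicities:
  χ_A(x) = (x - 5)^5

Step 2 — compute geometric multiplicities via the rank-nullity identity g(λ) = n − rank(A − λI):
  rank(A − (5)·I) = 1, so dim ker(A − (5)·I) = n − 1 = 4

Summary:
  λ = 5: algebraic multiplicity = 5, geometric multiplicity = 4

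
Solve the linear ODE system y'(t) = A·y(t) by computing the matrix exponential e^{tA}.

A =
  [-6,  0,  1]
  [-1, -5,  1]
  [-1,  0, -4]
e^{tA} =
  [-t*exp(-5*t) + exp(-5*t), 0, t*exp(-5*t)]
  [-t*exp(-5*t), exp(-5*t), t*exp(-5*t)]
  [-t*exp(-5*t), 0, t*exp(-5*t) + exp(-5*t)]

Strategy: write A = P · J · P⁻¹ where J is a Jordan canonical form, so e^{tA} = P · e^{tJ} · P⁻¹, and e^{tJ} can be computed block-by-block.

A has Jordan form
J =
  [-5,  1,  0]
  [ 0, -5,  0]
  [ 0,  0, -5]
(up to reordering of blocks).

Per-block formulas:
  For a 1×1 block at λ = -5: exp(t · [-5]) = [e^(-5t)].
  For a 2×2 Jordan block J_2(-5): exp(t · J_2(-5)) = e^(-5t)·(I + t·N), where N is the 2×2 nilpotent shift.

After assembling e^{tJ} and conjugating by P, we get:

e^{tA} =
  [-t*exp(-5*t) + exp(-5*t), 0, t*exp(-5*t)]
  [-t*exp(-5*t), exp(-5*t), t*exp(-5*t)]
  [-t*exp(-5*t), 0, t*exp(-5*t) + exp(-5*t)]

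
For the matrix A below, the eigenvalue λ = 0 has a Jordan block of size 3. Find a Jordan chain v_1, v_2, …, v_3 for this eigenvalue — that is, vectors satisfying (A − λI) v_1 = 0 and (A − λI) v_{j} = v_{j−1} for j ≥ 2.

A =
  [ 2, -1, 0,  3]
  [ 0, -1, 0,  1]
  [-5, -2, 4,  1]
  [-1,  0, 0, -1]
A Jordan chain for λ = 0 of length 3:
v_1 = (-1, 1, -1, 1)ᵀ
v_2 = (-1, -1, -2, 0)ᵀ
v_3 = (0, 1, 0, 0)ᵀ

Let N = A − (0)·I. We want v_3 with N^3 v_3 = 0 but N^2 v_3 ≠ 0; then v_{j-1} := N · v_j for j = 3, …, 2.

Pick v_3 = (0, 1, 0, 0)ᵀ.
Then v_2 = N · v_3 = (-1, -1, -2, 0)ᵀ.
Then v_1 = N · v_2 = (-1, 1, -1, 1)ᵀ.

Sanity check: (A − (0)·I) v_1 = (0, 0, 0, 0)ᵀ = 0. ✓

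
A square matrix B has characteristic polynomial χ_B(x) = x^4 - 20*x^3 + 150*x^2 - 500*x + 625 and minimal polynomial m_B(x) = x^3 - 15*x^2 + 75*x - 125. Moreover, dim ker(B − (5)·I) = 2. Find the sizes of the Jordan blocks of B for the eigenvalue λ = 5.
Block sizes for λ = 5: [3, 1]

Step 1 — from the characteristic polynomial, algebraic multiplicity of λ = 5 is 4. From dim ker(B − (5)·I) = 2, there are exactly 2 Jordan blocks for λ = 5.
Step 2 — from the minimal polynomial, the factor (x − 5)^3 tells us the largest block for λ = 5 has size 3.
Step 3 — with total size 4, 2 blocks, and largest block 3, the block sizes (in nonincreasing order) are [3, 1].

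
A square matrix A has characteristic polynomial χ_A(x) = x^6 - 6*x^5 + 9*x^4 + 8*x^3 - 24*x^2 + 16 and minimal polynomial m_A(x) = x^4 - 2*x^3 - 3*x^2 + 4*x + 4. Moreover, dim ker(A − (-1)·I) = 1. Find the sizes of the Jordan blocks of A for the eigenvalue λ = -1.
Block sizes for λ = -1: [2]

Step 1 — from the characteristic polynomial, algebraic multiplicity of λ = -1 is 2. From dim ker(A − (-1)·I) = 1, there are exactly 1 Jordan blocks for λ = -1.
Step 2 — from the minimal polynomial, the factor (x + 1)^2 tells us the largest block for λ = -1 has size 2.
Step 3 — with total size 2, 1 blocks, and largest block 2, the block sizes (in nonincreasing order) are [2].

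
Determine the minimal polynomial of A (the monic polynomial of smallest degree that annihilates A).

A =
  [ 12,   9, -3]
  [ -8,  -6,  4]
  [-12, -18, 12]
x^2 - 12*x + 36

The characteristic polynomial is χ_A(x) = (x - 6)^3, so the eigenvalues are known. The minimal polynomial is
  m_A(x) = Π_λ (x − λ)^{k_λ}
where k_λ is the size of the *largest* Jordan block for λ (equivalently, the smallest k with (A − λI)^k v = 0 for every generalised eigenvector v of λ).

  λ = 6: largest Jordan block has size 2, contributing (x − 6)^2

So m_A(x) = (x - 6)^2 = x^2 - 12*x + 36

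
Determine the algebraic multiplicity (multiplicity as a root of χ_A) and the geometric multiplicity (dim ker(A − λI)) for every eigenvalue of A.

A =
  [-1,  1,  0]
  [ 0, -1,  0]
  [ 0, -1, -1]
λ = -1: alg = 3, geom = 2

Step 1 — factor the characteristic polynomial to read off the algebraic multiplicities:
  χ_A(x) = (x + 1)^3

Step 2 — compute geometric multiplicities via the rank-nullity identity g(λ) = n − rank(A − λI):
  rank(A − (-1)·I) = 1, so dim ker(A − (-1)·I) = n − 1 = 2

Summary:
  λ = -1: algebraic multiplicity = 3, geometric multiplicity = 2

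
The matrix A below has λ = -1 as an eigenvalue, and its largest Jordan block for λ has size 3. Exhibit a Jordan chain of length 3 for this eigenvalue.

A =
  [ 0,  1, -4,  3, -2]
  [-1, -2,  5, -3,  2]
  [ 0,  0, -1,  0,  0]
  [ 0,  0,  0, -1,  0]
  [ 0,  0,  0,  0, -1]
A Jordan chain for λ = -1 of length 3:
v_1 = (1, -1, 0, 0, 0)ᵀ
v_2 = (-4, 5, 0, 0, 0)ᵀ
v_3 = (0, 0, 1, 0, 0)ᵀ

Let N = A − (-1)·I. We want v_3 with N^3 v_3 = 0 but N^2 v_3 ≠ 0; then v_{j-1} := N · v_j for j = 3, …, 2.

Pick v_3 = (0, 0, 1, 0, 0)ᵀ.
Then v_2 = N · v_3 = (-4, 5, 0, 0, 0)ᵀ.
Then v_1 = N · v_2 = (1, -1, 0, 0, 0)ᵀ.

Sanity check: (A − (-1)·I) v_1 = (0, 0, 0, 0, 0)ᵀ = 0. ✓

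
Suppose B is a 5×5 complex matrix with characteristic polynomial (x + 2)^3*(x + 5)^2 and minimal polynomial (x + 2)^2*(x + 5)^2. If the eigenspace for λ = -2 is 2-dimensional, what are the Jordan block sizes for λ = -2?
Block sizes for λ = -2: [2, 1]

Step 1 — from the characteristic polynomial, algebraic multiplicity of λ = -2 is 3. From dim ker(B − (-2)·I) = 2, there are exactly 2 Jordan blocks for λ = -2.
Step 2 — from the minimal polynomial, the factor (x + 2)^2 tells us the largest block for λ = -2 has size 2.
Step 3 — with total size 3, 2 blocks, and largest block 2, the block sizes (in nonincreasing order) are [2, 1].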